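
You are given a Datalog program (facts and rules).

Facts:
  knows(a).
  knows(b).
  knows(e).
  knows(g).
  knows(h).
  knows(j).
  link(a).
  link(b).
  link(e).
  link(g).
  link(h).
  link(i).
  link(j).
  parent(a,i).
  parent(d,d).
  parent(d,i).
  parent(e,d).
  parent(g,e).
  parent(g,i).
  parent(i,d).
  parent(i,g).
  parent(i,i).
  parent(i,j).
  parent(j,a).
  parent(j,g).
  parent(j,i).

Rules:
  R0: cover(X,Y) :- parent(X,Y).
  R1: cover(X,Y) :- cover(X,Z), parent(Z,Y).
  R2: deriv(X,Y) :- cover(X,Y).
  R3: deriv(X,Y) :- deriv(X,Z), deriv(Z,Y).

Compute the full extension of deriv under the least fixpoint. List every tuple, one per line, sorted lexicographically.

deriv(a,a)
deriv(a,d)
deriv(a,e)
deriv(a,g)
deriv(a,i)
deriv(a,j)
deriv(d,a)
deriv(d,d)
deriv(d,e)
deriv(d,g)
deriv(d,i)
deriv(d,j)
deriv(e,a)
deriv(e,d)
deriv(e,e)
deriv(e,g)
deriv(e,i)
deriv(e,j)
deriv(g,a)
deriv(g,d)
deriv(g,e)
deriv(g,g)
deriv(g,i)
deriv(g,j)
deriv(i,a)
deriv(i,d)
deriv(i,e)
deriv(i,g)
deriv(i,i)
deriv(i,j)
deriv(j,a)
deriv(j,d)
deriv(j,e)
deriv(j,g)
deriv(j,i)
deriv(j,j)

round 1: derive cover(a,i) via R0 from parent(a,i)
round 1: derive cover(d,d) via R0 from parent(d,d)
round 1: derive cover(d,i) via R0 from parent(d,i)
round 1: derive cover(e,d) via R0 from parent(e,d)
round 1: derive cover(g,e) via R0 from parent(g,e)
round 1: derive cover(g,i) via R0 from parent(g,i)
round 1: derive cover(i,d) via R0 from parent(i,d)
round 1: derive cover(i,g) via R0 from parent(i,g)
round 1: derive cover(i,i) via R0 from parent(i,i)
round 1: derive cover(i,j) via R0 from parent(i,j)
round 1: derive cover(j,a) via R0 from parent(j,a)
round 1: derive cover(j,g) via R0 from parent(j,g)
round 1: derive cover(j,i) via R0 from parent(j,i)
round 2: derive cover(a,d) via R1 from cover(a,i), parent(i,d)
round 2: derive cover(a,g) via R1 from cover(a,i), parent(i,g)
round 2: derive cover(a,j) via R1 from cover(a,i), parent(i,j)
round 2: derive cover(d,g) via R1 from cover(d,i), parent(i,g)
round 2: derive cover(d,j) via R1 from cover(d,i), parent(i,j)
round 2: derive cover(e,i) via R1 from cover(e,d), parent(d,i)
round 2: derive cover(g,d) via R1 from cover(g,e), parent(e,d)
round 2: derive cover(g,g) via R1 from cover(g,i), parent(i,g)
round 2: derive cover(g,j) via R1 from cover(g,i), parent(i,j)
round 2: derive cover(i,a) via R1 from cover(i,j), parent(j,a)
round 2: derive cover(i,e) via R1 from cover(i,g), parent(g,e)
round 2: derive cover(j,d) via R1 from cover(j,i), parent(i,d)
round 2: derive cover(j,e) via R1 from cover(j,g), parent(g,e)
round 2: derive cover(j,j) via R1 from cover(j,i), parent(i,j)
round 2: derive deriv(a,i) via R2 from cover(a,i)
round 2: derive deriv(d,d) via R2 from cover(d,d)
round 2: derive deriv(d,i) via R2 from cover(d,i)
round 2: derive deriv(e,d) via R2 from cover(e,d)
round 2: derive deriv(g,e) via R2 from cover(g,e)
round 2: derive deriv(g,i) via R2 from cover(g,i)
round 2: derive deriv(i,d) via R2 from cover(i,d)
round 2: derive deriv(i,g) via R2 from cover(i,g)
round 2: derive deriv(i,i) via R2 from cover(i,i)
round 2: derive deriv(i,j) via R2 from cover(i,j)
round 2: derive deriv(j,a) via R2 from cover(j,a)
round 2: derive deriv(j,g) via R2 from cover(j,g)
round 2: derive deriv(j,i) via R2 from cover(j,i)
round 3: derive cover(a,a) via R1 from cover(a,j), parent(j,a)
round 3: derive cover(a,e) via R1 from cover(a,g), parent(g,e)
round 3: derive cover(d,a) via R1 from cover(d,j), parent(j,a)
round 3: derive cover(d,e) via R1 from cover(d,g), parent(g,e)
round 3: derive cover(e,g) via R1 from cover(e,i), parent(i,g)
round 3: derive cover(e,j) via R1 from cover(e,i), parent(i,j)
round 3: derive cover(g,a) via R1 from cover(g,j), parent(j,a)
round 3: derive deriv(a,d) via R2 from cover(a,d)
round 3: derive deriv(a,g) via R2 from cover(a,g)
round 3: derive deriv(a,j) via R2 from cover(a,j)
round 3: derive deriv(d,g) via R2 from cover(d,g)
round 3: derive deriv(d,j) via R2 from cover(d,j)
round 3: derive deriv(e,i) via R2 from cover(e,i)
round 3: derive deriv(g,d) via R2 from cover(g,d)
round 3: derive deriv(g,g) via R2 from cover(g,g)
round 3: derive deriv(g,j) via R2 from cover(g,j)
round 3: derive deriv(i,a) via R2 from cover(i,a)
round 3: derive deriv(i,e) via R2 from cover(i,e)
round 3: derive deriv(j,d) via R2 from cover(j,d)
round 3: derive deriv(j,e) via R2 from cover(j,e)
round 3: derive deriv(j,j) via R2 from cover(j,j)
round 4: derive cover(e,a) via R1 from cover(e,j), parent(j,a)
round 4: derive cover(e,e) via R1 from cover(e,g), parent(g,e)
round 4: derive deriv(a,a) via R2 from cover(a,a)
round 4: derive deriv(a,e) via R2 from cover(a,e)
round 4: derive deriv(d,a) via R2 from cover(d,a)
round 4: derive deriv(d,e) via R2 from cover(d,e)
round 4: derive deriv(e,g) via R2 from cover(e,g)
round 4: derive deriv(e,j) via R2 from cover(e,j)
round 4: derive deriv(g,a) via R2 from cover(g,a)
round 4: derive deriv(e,a) via R3 from deriv(e,i), deriv(i,a)
round 4: derive deriv(e,e) via R3 from deriv(e,i), deriv(i,e)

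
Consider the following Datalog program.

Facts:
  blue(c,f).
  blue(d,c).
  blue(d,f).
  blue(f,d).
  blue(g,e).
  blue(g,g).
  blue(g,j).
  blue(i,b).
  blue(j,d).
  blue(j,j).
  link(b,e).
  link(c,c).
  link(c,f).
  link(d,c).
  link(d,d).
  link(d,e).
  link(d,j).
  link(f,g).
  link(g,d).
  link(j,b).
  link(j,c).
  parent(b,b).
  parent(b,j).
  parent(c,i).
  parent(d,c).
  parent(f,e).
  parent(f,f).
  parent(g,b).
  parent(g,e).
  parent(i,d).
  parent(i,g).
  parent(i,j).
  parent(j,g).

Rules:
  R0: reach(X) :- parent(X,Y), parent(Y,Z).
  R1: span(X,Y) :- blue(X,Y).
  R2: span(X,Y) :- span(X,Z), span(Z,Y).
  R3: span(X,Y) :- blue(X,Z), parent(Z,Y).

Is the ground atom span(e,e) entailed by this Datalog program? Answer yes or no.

no

round 1: derive span(c,f) via R1 from blue(c,f)
round 1: derive span(d,c) via R1 from blue(d,c)
round 1: derive span(d,f) via R1 from blue(d,f)
round 1: derive span(f,d) via R1 from blue(f,d)
round 1: derive span(g,e) via R1 from blue(g,e)
round 1: derive span(g,g) via R1 from blue(g,g)
round 1: derive span(g,j) via R1 from blue(g,j)
round 1: derive span(i,b) via R1 from blue(i,b)
round 1: derive span(j,d) via R1 from blue(j,d)
round 1: derive span(j,j) via R1 from blue(j,j)
round 1: derive span(c,e) via R3 from blue(c,f), parent(f,e)
round 1: derive span(d,e) via R3 from blue(d,f), parent(f,e)
round 1: derive span(d,i) via R3 from blue(d,c), parent(c,i)
round 1: derive span(f,c) via R3 from blue(f,d), parent(d,c)
round 1: derive span(g,b) via R3 from blue(g,g), parent(g,b)
round 1: derive span(i,j) via R3 from blue(i,b), parent(b,j)
round 1: derive span(j,c) via R3 from blue(j,d), parent(d,c)
round 1: derive span(j,g) via R3 from blue(j,j), parent(j,g)
round 2: derive span(c,c) via R2 from span(c,f), span(f,c)
round 2: derive span(c,d) via R2 from span(c,f), span(f,d)
round 2: derive span(d,b) via R2 from span(d,i), span(i,b)
round 2: derive span(d,d) via R2 from span(d,f), span(f,d)
round 2: derive span(d,j) via R2 from span(d,i), span(i,j)
round 2: derive span(f,e) via R2 from span(f,c), span(c,e)
round 2: derive span(f,f) via R2 from span(f,c), span(c,f)
round 2: derive span(f,i) via R2 from span(f,d), span(d,i)
round 2: derive span(g,c) via R2 from span(g,j), span(j,c)
round 2: derive span(g,d) via R2 from span(g,j), span(j,d)
round 2: derive span(i,c) via R2 from span(i,j), span(j,c)
round 2: derive span(i,d) via R2 from span(i,j), span(j,d)
round 2: derive span(i,g) via R2 from span(i,j), span(j,g)
round 2: derive span(j,b) via R2 from span(j,g), span(g,b)
round 2: derive span(j,e) via R2 from span(j,c), span(c,e)
round 2: derive span(j,f) via R2 from span(j,c), span(c,f)
round 2: derive span(j,i) via R2 from span(j,d), span(d,i)
round 3: derive span(c,b) via R2 from span(c,d), span(d,b)
round 3: derive span(c,i) via R2 from span(c,d), span(d,i)
round 3: derive span(c,j) via R2 from span(c,d), span(d,j)
round 3: derive span(d,g) via R2 from span(d,i), span(i,g)
round 3: derive span(f,b) via R2 from span(f,d), span(d,b)
round 3: derive span(f,g) via R2 from span(f,i), span(i,g)
round 3: derive span(f,j) via R2 from span(f,d), span(d,j)
round 3: derive span(g,f) via R2 from span(g,c), span(c,f)
round 3: derive span(g,i) via R2 from span(g,d), span(d,i)
round 3: derive span(i,e) via R2 from span(i,c), span(c,e)
round 3: derive span(i,f) via R2 from span(i,c), span(c,f)
round 3: derive span(i,i) via R2 from span(i,d), span(d,i)
round 4: derive span(c,g) via R2 from span(c,d), span(d,g)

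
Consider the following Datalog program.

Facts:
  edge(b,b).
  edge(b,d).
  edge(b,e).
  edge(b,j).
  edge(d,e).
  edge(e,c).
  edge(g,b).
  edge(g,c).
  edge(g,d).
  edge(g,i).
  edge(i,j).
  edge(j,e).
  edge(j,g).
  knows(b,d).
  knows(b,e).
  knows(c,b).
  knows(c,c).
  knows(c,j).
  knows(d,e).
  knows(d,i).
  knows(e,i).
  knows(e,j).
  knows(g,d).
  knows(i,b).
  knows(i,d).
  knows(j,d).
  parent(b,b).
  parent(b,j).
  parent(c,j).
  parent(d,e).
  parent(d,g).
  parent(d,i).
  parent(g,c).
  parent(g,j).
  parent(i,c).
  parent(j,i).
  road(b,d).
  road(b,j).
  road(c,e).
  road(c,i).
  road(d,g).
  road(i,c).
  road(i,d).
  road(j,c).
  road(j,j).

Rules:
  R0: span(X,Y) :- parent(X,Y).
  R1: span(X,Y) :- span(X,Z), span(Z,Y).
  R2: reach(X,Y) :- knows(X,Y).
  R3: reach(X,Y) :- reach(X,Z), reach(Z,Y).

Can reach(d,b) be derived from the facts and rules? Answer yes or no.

yes

round 1: derive reach(b,d) via R2 from knows(b,d)
round 1: derive reach(b,e) via R2 from knows(b,e)
round 1: derive reach(c,b) via R2 from knows(c,b)
round 1: derive reach(c,c) via R2 from knows(c,c)
round 1: derive reach(c,j) via R2 from knows(c,j)
round 1: derive reach(d,e) via R2 from knows(d,e)
round 1: derive reach(d,i) via R2 from knows(d,i)
round 1: derive reach(e,i) via R2 from knows(e,i)
round 1: derive reach(e,j) via R2 from knows(e,j)
round 1: derive reach(g,d) via R2 from knows(g,d)
round 1: derive reach(i,b) via R2 from knows(i,b)
round 1: derive reach(i,d) via R2 from knows(i,d)
round 1: derive reach(j,d) via R2 from knows(j,d)
round 2: derive reach(b,i) via R3 from reach(b,d), reach(d,i)
round 2: derive reach(b,j) via R3 from reach(b,e), reach(e,j)
round 2: derive reach(c,d) via R3 from reach(c,b), reach(b,d)
round 2: derive reach(c,e) via R3 from reach(c,b), reach(b,e)
round 2: derive reach(d,b) via R3 from reach(d,i), reach(i,b)
round 2: derive reach(d,d) via R3 from reach(d,i), reach(i,d)
round 2: derive reach(d,j) via R3 from reach(d,e), reach(e,j)
round 2: derive reach(e,b) via R3 from reach(e,i), reach(i,b)
round 2: derive reach(e,d) via R3 from reach(e,i), reach(i,d)
round 2: derive reach(g,e) via R3 from reach(g,d), reach(d,e)
round 2: derive reach(g,i) via R3 from reach(g,d), reach(d,i)
round 2: derive reach(i,e) via R3 from reach(i,b), reach(b,e)
round 2: derive reach(i,i) via R3 from reach(i,d), reach(d,i)
round 2: derive reach(j,e) via R3 from reach(j,d), reach(d,e)
round 2: derive reach(j,i) via R3 from reach(j,d), reach(d,i)
round 3: derive reach(b,b) via R3 from reach(b,d), reach(d,b)
round 3: derive reach(c,i) via R3 from reach(c,b), reach(b,i)
round 3: derive reach(e,e) via R3 from reach(e,b), reach(b,e)
round 3: derive reach(g,b) via R3 from reach(g,d), reach(d,b)
round 3: derive reach(g,j) via R3 from reach(g,d), reach(d,j)
round 3: derive reach(i,j) via R3 from reach(i,b), reach(b,j)
round 3: derive reach(j,b) via R3 from reach(j,d), reach(d,b)
round 3: derive reach(j,j) via R3 from reach(j,d), reach(d,j)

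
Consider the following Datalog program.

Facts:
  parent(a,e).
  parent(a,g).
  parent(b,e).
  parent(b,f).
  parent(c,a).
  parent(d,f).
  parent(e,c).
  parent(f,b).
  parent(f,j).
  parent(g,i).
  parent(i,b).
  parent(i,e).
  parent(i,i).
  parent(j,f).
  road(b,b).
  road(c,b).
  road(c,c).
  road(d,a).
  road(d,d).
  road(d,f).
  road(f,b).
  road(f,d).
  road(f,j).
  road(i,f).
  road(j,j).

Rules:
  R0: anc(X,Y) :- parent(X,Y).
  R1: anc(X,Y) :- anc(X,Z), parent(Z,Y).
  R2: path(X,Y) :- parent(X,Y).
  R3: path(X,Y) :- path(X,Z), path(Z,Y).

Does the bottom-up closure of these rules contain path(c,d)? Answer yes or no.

round 1: derive path(a,e) via R2 from parent(a,e)
round 1: derive path(a,g) via R2 from parent(a,g)
round 1: derive path(b,e) via R2 from parent(b,e)
round 1: derive path(b,f) via R2 from parent(b,f)
round 1: derive path(c,a) via R2 from parent(c,a)
round 1: derive path(d,f) via R2 from parent(d,f)
round 1: derive path(e,c) via R2 from parent(e,c)
round 1: derive path(f,b) via R2 from parent(f,b)
round 1: derive path(f,j) via R2 from parent(f,j)
round 1: derive path(g,i) via R2 from parent(g,i)
round 1: derive path(i,b) via R2 from parent(i,b)
round 1: derive path(i,e) via R2 from parent(i,e)
round 1: derive path(i,i) via R2 from parent(i,i)
round 1: derive path(j,f) via R2 from parent(j,f)
round 2: derive path(a,c) via R3 from path(a,e), path(e,c)
round 2: derive path(a,i) via R3 from path(a,g), path(g,i)
round 2: derive path(b,b) via R3 from path(b,f), path(f,b)
round 2: derive path(b,c) via R3 from path(b,e), path(e,c)
round 2: derive path(b,j) via R3 from path(b,f), path(f,j)
round 2: derive path(c,e) via R3 from path(c,a), path(a,e)
round 2: derive path(c,g) via R3 from path(c,a), path(a,g)
round 2: derive path(d,b) via R3 from path(d,f), path(f,b)
round 2: derive path(d,j) via R3 from path(d,f), path(f,j)
round 2: derive path(e,a) via R3 from path(e,c), path(c,a)
round 2: derive path(f,e) via R3 from path(f,b), path(b,e)
round 2: derive path(f,f) via R3 from path(f,b), path(b,f)
round 2: derive path(g,b) via R3 from path(g,i), path(i,b)
round 2: derive path(g,e) via R3 from path(g,i), path(i,e)
round 2: derive path(i,c) via R3 from path(i,e), path(e,c)
round 2: derive path(i,f) via R3 from path(i,b), path(b,f)
round 2: derive path(j,b) via R3 from path(j,f), path(f,b)
round 2: derive path(j,j) via R3 from path(j,f), path(f,j)
round 3: derive path(a,a) via R3 from path(a,c), path(c,a)
round 3: derive path(a,b) via R3 from path(a,g), path(g,b)
round 3: derive path(a,f) via R3 from path(a,i), path(i,f)
round 3: derive path(b,a) via R3 from path(b,c), path(c,a)
round 3: derive path(b,g) via R3 from path(b,c), path(c,g)
round 3: derive path(c,b) via R3 from path(c,g), path(g,b)
round 3: derive path(c,c) via R3 from path(c,a), path(a,c)
round 3: derive path(c,i) via R3 from path(c,a), path(a,i)
round 3: derive path(d,c) via R3 from path(d,b), path(b,c)
round 3: derive path(d,e) via R3 from path(d,b), path(b,e)
round 3: derive path(e,e) via R3 from path(e,a), path(a,e)
round 3: derive path(e,g) via R3 from path(e,a), path(a,g)
round 3: derive path(e,i) via R3 from path(e,a), path(a,i)
round 3: derive path(f,a) via R3 from path(f,e), path(e,a)
round 3: derive path(f,c) via R3 from path(f,b), path(b,c)
round 3: derive path(g,a) via R3 from path(g,e), path(e,a)
round 3: derive path(g,c) via R3 from path(g,b), path(b,c)
round 3: derive path(g,f) via R3 from path(g,b), path(b,f)
round 3: derive path(g,j) via R3 from path(g,b), path(b,j)
round 3: derive path(i,a) via R3 from path(i,c), path(c,a)
round 3: derive path(i,g) via R3 from path(i,c), path(c,g)
round 3: derive path(i,j) via R3 from path(i,b), path(b,j)
round 3: derive path(j,c) via R3 from path(j,b), path(b,c)
round 3: derive path(j,e) via R3 from path(j,b), path(b,e)
round 4: derive path(a,j) via R3 from path(a,b), path(b,j)
round 4: derive path(b,i) via R3 from path(b,a), path(a,i)
round 4: derive path(c,f) via R3 from path(c,a), path(a,f)
round 4: derive path(c,j) via R3 from path(c,b), path(b,j)
round 4: derive path(d,a) via R3 from path(d,b), path(b,a)
round 4: derive path(d,g) via R3 from path(d,b), path(b,g)
round 4: derive path(d,i) via R3 from path(d,c), path(c,i)
round 4: derive path(e,b) via R3 from path(e,a), path(a,b)
round 4: derive path(e,f) via R3 from path(e,a), path(a,f)
round 4: derive path(e,j) via R3 from path(e,g), path(g,j)
round 4: derive path(f,g) via R3 from path(f,a), path(a,g)
round 4: derive path(f,i) via R3 from path(f,a), path(a,i)
round 4: derive path(g,g) via R3 from path(g,a), path(a,g)
round 4: derive path(j,a) via R3 from path(j,b), path(b,a)
round 4: derive path(j,g) via R3 from path(j,b), path(b,g)
round 4: derive path(j,i) via R3 from path(j,c), path(c,i)

no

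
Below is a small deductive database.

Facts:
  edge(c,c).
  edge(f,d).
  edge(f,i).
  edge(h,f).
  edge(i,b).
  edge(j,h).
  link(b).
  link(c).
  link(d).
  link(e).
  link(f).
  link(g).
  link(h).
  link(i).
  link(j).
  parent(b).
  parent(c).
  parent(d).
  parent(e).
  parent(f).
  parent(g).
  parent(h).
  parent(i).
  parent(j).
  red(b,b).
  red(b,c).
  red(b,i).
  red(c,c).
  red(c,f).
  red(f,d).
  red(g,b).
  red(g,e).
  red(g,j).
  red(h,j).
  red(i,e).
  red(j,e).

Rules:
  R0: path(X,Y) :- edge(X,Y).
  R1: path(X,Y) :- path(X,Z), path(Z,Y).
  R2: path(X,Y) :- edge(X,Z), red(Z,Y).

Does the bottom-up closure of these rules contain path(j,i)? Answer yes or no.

yes

round 1: derive path(c,c) via R0 from edge(c,c)
round 1: derive path(f,d) via R0 from edge(f,d)
round 1: derive path(f,i) via R0 from edge(f,i)
round 1: derive path(h,f) via R0 from edge(h,f)
round 1: derive path(i,b) via R0 from edge(i,b)
round 1: derive path(j,h) via R0 from edge(j,h)
round 1: derive path(c,f) via R2 from edge(c,c), red(c,f)
round 1: derive path(f,e) via R2 from edge(f,i), red(i,e)
round 1: derive path(h,d) via R2 from edge(h,f), red(f,d)
round 1: derive path(i,c) via R2 from edge(i,b), red(b,c)
round 1: derive path(i,i) via R2 from edge(i,b), red(b,i)
round 1: derive path(j,j) via R2 from edge(j,h), red(h,j)
round 2: derive path(c,d) via R1 from path(c,f), path(f,d)
round 2: derive path(c,e) via R1 from path(c,f), path(f,e)
round 2: derive path(c,i) via R1 from path(c,f), path(f,i)
round 2: derive path(f,b) via R1 from path(f,i), path(i,b)
round 2: derive path(f,c) via R1 from path(f,i), path(i,c)
round 2: derive path(h,e) via R1 from path(h,f), path(f,e)
round 2: derive path(h,i) via R1 from path(h,f), path(f,i)
round 2: derive path(i,f) via R1 from path(i,c), path(c,f)
round 2: derive path(j,d) via R1 from path(j,h), path(h,d)
round 2: derive path(j,f) via R1 from path(j,h), path(h,f)
round 3: derive path(c,b) via R1 from path(c,f), path(f,b)
round 3: derive path(f,f) via R1 from path(f,c), path(c,f)
round 3: derive path(h,b) via R1 from path(h,f), path(f,b)
round 3: derive path(h,c) via R1 from path(h,f), path(f,c)
round 3: derive path(i,d) via R1 from path(i,c), path(c,d)
round 3: derive path(i,e) via R1 from path(i,c), path(c,e)
round 3: derive path(j,b) via R1 from path(j,f), path(f,b)
round 3: derive path(j,c) via R1 from path(j,f), path(f,c)
round 3: derive path(j,e) via R1 from path(j,f), path(f,e)
round 3: derive path(j,i) via R1 from path(j,f), path(f,i)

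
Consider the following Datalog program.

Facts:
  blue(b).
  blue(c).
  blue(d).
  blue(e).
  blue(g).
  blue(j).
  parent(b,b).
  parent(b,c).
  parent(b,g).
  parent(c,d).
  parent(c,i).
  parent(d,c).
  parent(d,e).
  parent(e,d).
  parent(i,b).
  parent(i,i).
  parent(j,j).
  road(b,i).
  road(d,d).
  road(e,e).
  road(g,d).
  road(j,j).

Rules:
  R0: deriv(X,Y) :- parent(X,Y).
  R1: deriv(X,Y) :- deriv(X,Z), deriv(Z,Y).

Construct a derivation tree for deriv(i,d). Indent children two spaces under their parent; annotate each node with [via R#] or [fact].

deriv(i,d)  [via R1]
  deriv(i,b)  [via R0]
    parent(i,b)  [fact]
  deriv(b,d)  [via R1]
    deriv(b,c)  [via R0]
      parent(b,c)  [fact]
    deriv(c,d)  [via R0]
      parent(c,d)  [fact]

round 1: derive deriv(b,b) via R0 from parent(b,b)
round 1: derive deriv(b,c) via R0 from parent(b,c)
round 1: derive deriv(b,g) via R0 from parent(b,g)
round 1: derive deriv(c,d) via R0 from parent(c,d)
round 1: derive deriv(c,i) via R0 from parent(c,i)
round 1: derive deriv(d,c) via R0 from parent(d,c)
round 1: derive deriv(d,e) via R0 from parent(d,e)
round 1: derive deriv(e,d) via R0 from parent(e,d)
round 1: derive deriv(i,b) via R0 from parent(i,b)
round 1: derive deriv(i,i) via R0 from parent(i,i)
round 1: derive deriv(j,j) via R0 from parent(j,j)
round 2: derive deriv(b,d) via R1 from deriv(b,c), deriv(c,d)
round 2: derive deriv(b,i) via R1 from deriv(b,c), deriv(c,i)
round 2: derive deriv(c,b) via R1 from deriv(c,i), deriv(i,b)
round 2: derive deriv(c,c) via R1 from deriv(c,d), deriv(d,c)
round 2: derive deriv(c,e) via R1 from deriv(c,d), deriv(d,e)
round 2: derive deriv(d,d) via R1 from deriv(d,c), deriv(c,d)
round 2: derive deriv(d,i) via R1 from deriv(d,c), deriv(c,i)
round 2: derive deriv(e,c) via R1 from deriv(e,d), deriv(d,c)
round 2: derive deriv(e,e) via R1 from deriv(e,d), deriv(d,e)
round 2: derive deriv(i,c) via R1 from deriv(i,b), deriv(b,c)
round 2: derive deriv(i,g) via R1 from deriv(i,b), deriv(b,g)
round 3: derive deriv(b,e) via R1 from deriv(b,c), deriv(c,e)
round 3: derive deriv(c,g) via R1 from deriv(c,b), deriv(b,g)
round 3: derive deriv(d,b) via R1 from deriv(d,c), deriv(c,b)
round 3: derive deriv(d,g) via R1 from deriv(d,i), deriv(i,g)
round 3: derive deriv(e,b) via R1 from deriv(e,c), deriv(c,b)
round 3: derive deriv(e,i) via R1 from deriv(e,c), deriv(c,i)
round 3: derive deriv(i,d) via R1 from deriv(i,b), deriv(b,d)
round 3: derive deriv(i,e) via R1 from deriv(i,c), deriv(c,e)
round 4: derive deriv(e,g) via R1 from deriv(e,b), deriv(b,g)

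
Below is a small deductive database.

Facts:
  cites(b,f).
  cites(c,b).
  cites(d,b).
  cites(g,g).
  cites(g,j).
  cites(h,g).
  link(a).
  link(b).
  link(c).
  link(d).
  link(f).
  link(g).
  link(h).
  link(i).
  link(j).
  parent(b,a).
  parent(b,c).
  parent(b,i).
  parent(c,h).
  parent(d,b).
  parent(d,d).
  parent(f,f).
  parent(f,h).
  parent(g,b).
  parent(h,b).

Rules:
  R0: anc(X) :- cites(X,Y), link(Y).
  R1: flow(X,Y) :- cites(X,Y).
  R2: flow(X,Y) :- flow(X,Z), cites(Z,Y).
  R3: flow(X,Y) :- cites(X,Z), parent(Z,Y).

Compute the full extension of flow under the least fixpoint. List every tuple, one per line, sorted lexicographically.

flow(b,f)
flow(b,g)
flow(b,h)
flow(b,j)
flow(c,a)
flow(c,b)
flow(c,c)
flow(c,f)
flow(c,i)
flow(d,a)
flow(d,b)
flow(d,c)
flow(d,f)
flow(d,i)
flow(g,b)
flow(g,f)
flow(g,g)
flow(g,j)
flow(h,b)
flow(h,f)
flow(h,g)
flow(h,j)

round 1: derive flow(b,f) via R1 from cites(b,f)
round 1: derive flow(c,b) via R1 from cites(c,b)
round 1: derive flow(d,b) via R1 from cites(d,b)
round 1: derive flow(g,g) via R1 from cites(g,g)
round 1: derive flow(g,j) via R1 from cites(g,j)
round 1: derive flow(h,g) via R1 from cites(h,g)
round 1: derive flow(b,h) via R3 from cites(b,f), parent(f,h)
round 1: derive flow(c,a) via R3 from cites(c,b), parent(b,a)
round 1: derive flow(c,c) via R3 from cites(c,b), parent(b,c)
round 1: derive flow(c,i) via R3 from cites(c,b), parent(b,i)
round 1: derive flow(d,a) via R3 from cites(d,b), parent(b,a)
round 1: derive flow(d,c) via R3 from cites(d,b), parent(b,c)
round 1: derive flow(d,i) via R3 from cites(d,b), parent(b,i)
round 1: derive flow(g,b) via R3 from cites(g,g), parent(g,b)
round 1: derive flow(h,b) via R3 from cites(h,g), parent(g,b)
round 2: derive flow(b,g) via R2 from flow(b,h), cites(h,g)
round 2: derive flow(c,f) via R2 from flow(c,b), cites(b,f)
round 2: derive flow(d,f) via R2 from flow(d,b), cites(b,f)
round 2: derive flow(g,f) via R2 from flow(g,b), cites(b,f)
round 2: derive flow(h,f) via R2 from flow(h,b), cites(b,f)
round 2: derive flow(h,j) via R2 from flow(h,g), cites(g,j)
round 3: derive flow(b,j) via R2 from flow(b,g), cites(g,j)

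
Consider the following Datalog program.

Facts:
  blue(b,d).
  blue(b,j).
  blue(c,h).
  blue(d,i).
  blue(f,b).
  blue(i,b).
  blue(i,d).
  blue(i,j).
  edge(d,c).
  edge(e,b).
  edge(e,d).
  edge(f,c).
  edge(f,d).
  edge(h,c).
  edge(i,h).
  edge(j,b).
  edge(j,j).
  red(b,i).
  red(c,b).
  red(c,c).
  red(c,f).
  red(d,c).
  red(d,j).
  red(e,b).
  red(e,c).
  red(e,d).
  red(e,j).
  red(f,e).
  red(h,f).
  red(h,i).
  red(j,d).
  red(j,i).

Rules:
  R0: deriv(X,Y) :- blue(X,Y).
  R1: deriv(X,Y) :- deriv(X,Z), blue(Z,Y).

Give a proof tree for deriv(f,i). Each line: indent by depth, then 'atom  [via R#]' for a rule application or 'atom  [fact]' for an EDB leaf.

round 1: derive deriv(b,d) via R0 from blue(b,d)
round 1: derive deriv(b,j) via R0 from blue(b,j)
round 1: derive deriv(c,h) via R0 from blue(c,h)
round 1: derive deriv(d,i) via R0 from blue(d,i)
round 1: derive deriv(f,b) via R0 from blue(f,b)
round 1: derive deriv(i,b) via R0 from blue(i,b)
round 1: derive deriv(i,d) via R0 from blue(i,d)
round 1: derive deriv(i,j) via R0 from blue(i,j)
round 2: derive deriv(b,i) via R1 from deriv(b,d), blue(d,i)
round 2: derive deriv(d,b) via R1 from deriv(d,i), blue(i,b)
round 2: derive deriv(d,d) via R1 from deriv(d,i), blue(i,d)
round 2: derive deriv(d,j) via R1 from deriv(d,i), blue(i,j)
round 2: derive deriv(f,d) via R1 from deriv(f,b), blue(b,d)
round 2: derive deriv(f,j) via R1 from deriv(f,b), blue(b,j)
round 2: derive deriv(i,i) via R1 from deriv(i,d), blue(d,i)
round 3: derive deriv(b,b) via R1 from deriv(b,i), blue(i,b)
round 3: derive deriv(f,i) via R1 from deriv(f,d), blue(d,i)

deriv(f,i)  [via R1]
  deriv(f,d)  [via R1]
    deriv(f,b)  [via R0]
      blue(f,b)  [fact]
    blue(b,d)  [fact]
  blue(d,i)  [fact]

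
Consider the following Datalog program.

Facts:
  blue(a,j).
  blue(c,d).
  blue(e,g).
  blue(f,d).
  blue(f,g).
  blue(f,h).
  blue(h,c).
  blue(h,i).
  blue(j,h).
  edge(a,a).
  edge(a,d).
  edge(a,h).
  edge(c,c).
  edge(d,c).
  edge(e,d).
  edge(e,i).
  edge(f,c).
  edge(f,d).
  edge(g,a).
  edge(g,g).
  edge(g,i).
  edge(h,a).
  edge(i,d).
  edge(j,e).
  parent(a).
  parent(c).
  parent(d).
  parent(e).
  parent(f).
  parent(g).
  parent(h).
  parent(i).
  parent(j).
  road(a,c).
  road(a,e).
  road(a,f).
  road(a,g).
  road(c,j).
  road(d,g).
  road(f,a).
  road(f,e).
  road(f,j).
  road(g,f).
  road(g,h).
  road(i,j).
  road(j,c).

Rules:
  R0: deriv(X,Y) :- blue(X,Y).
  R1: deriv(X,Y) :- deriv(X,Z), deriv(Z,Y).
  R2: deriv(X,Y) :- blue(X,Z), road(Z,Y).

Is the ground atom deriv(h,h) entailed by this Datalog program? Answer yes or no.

yes

round 1: derive deriv(a,j) via R0 from blue(a,j)
round 1: derive deriv(c,d) via R0 from blue(c,d)
round 1: derive deriv(e,g) via R0 from blue(e,g)
round 1: derive deriv(f,d) via R0 from blue(f,d)
round 1: derive deriv(f,g) via R0 from blue(f,g)
round 1: derive deriv(f,h) via R0 from blue(f,h)
round 1: derive deriv(h,c) via R0 from blue(h,c)
round 1: derive deriv(h,i) via R0 from blue(h,i)
round 1: derive deriv(j,h) via R0 from blue(j,h)
round 1: derive deriv(a,c) via R2 from blue(a,j), road(j,c)
round 1: derive deriv(c,g) via R2 from blue(c,d), road(d,g)
round 1: derive deriv(e,f) via R2 from blue(e,g), road(g,f)
round 1: derive deriv(e,h) via R2 from blue(e,g), road(g,h)
round 1: derive deriv(f,f) via R2 from blue(f,g), road(g,f)
round 1: derive deriv(h,j) via R2 from blue(h,c), road(c,j)
round 2: derive deriv(a,d) via R1 from deriv(a,c), deriv(c,d)
round 2: derive deriv(a,g) via R1 from deriv(a,c), deriv(c,g)
round 2: derive deriv(a,h) via R1 from deriv(a,j), deriv(j,h)
round 2: derive deriv(e,c) via R1 from deriv(e,h), deriv(h,c)
round 2: derive deriv(e,d) via R1 from deriv(e,f), deriv(f,d)
round 2: derive deriv(e,i) via R1 from deriv(e,h), deriv(h,i)
round 2: derive deriv(e,j) via R1 from deriv(e,h), deriv(h,j)
round 2: derive deriv(f,c) via R1 from deriv(f,h), deriv(h,c)
round 2: derive deriv(f,i) via R1 from deriv(f,h), deriv(h,i)
round 2: derive deriv(f,j) via R1 from deriv(f,h), deriv(h,j)
round 2: derive deriv(h,d) via R1 from deriv(h,c), deriv(c,d)
round 2: derive deriv(h,g) via R1 from deriv(h,c), deriv(c,g)
round 2: derive deriv(h,h) via R1 from deriv(h,j), deriv(j,h)
round 2: derive deriv(j,c) via R1 from deriv(j,h), deriv(h,c)
round 2: derive deriv(j,i) via R1 from deriv(j,h), deriv(h,i)
round 2: derive deriv(j,j) via R1 from deriv(j,h), deriv(h,j)
round 3: derive deriv(a,i) via R1 from deriv(a,h), deriv(h,i)
round 3: derive deriv(j,d) via R1 from deriv(j,c), deriv(c,d)
round 3: derive deriv(j,g) via R1 from deriv(j,c), deriv(c,g)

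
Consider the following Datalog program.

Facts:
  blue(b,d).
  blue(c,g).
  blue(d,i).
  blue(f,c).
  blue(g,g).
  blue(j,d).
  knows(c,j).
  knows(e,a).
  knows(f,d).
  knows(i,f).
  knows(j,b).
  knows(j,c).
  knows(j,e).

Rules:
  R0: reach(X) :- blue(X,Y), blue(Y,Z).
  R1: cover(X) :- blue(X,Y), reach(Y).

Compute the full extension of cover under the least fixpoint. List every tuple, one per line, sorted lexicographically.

cover(c)
cover(f)
cover(g)

round 1: derive reach(b) via R0 from blue(b,d), blue(d,i)
round 1: derive reach(c) via R0 from blue(c,g), blue(g,g)
round 1: derive reach(f) via R0 from blue(f,c), blue(c,g)
round 1: derive reach(g) via R0 from blue(g,g), blue(g,g)
round 1: derive reach(j) via R0 from blue(j,d), blue(d,i)
round 2: derive cover(c) via R1 from blue(c,g), reach(g)
round 2: derive cover(f) via R1 from blue(f,c), reach(c)
round 2: derive cover(g) via R1 from blue(g,g), reach(g)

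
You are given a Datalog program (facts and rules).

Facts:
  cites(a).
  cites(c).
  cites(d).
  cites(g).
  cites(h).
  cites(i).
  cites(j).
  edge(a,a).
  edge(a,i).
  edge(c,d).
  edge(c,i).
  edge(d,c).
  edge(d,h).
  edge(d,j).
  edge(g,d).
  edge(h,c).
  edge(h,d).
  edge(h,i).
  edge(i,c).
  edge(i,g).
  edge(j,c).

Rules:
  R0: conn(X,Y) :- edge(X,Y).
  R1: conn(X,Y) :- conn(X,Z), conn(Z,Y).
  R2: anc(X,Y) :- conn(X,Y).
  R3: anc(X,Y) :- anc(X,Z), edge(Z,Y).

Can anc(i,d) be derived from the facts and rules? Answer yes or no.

round 1: derive conn(a,a) via R0 from edge(a,a)
round 1: derive conn(a,i) via R0 from edge(a,i)
round 1: derive conn(c,d) via R0 from edge(c,d)
round 1: derive conn(c,i) via R0 from edge(c,i)
round 1: derive conn(d,c) via R0 from edge(d,c)
round 1: derive conn(d,h) via R0 from edge(d,h)
round 1: derive conn(d,j) via R0 from edge(d,j)
round 1: derive conn(g,d) via R0 from edge(g,d)
round 1: derive conn(h,c) via R0 from edge(h,c)
round 1: derive conn(h,d) via R0 from edge(h,d)
round 1: derive conn(h,i) via R0 from edge(h,i)
round 1: derive conn(i,c) via R0 from edge(i,c)
round 1: derive conn(i,g) via R0 from edge(i,g)
round 1: derive conn(j,c) via R0 from edge(j,c)
round 2: derive conn(a,c) via R1 from conn(a,i), conn(i,c)
round 2: derive conn(a,g) via R1 from conn(a,i), conn(i,g)
round 2: derive conn(c,c) via R1 from conn(c,d), conn(d,c)
round 2: derive conn(c,g) via R1 from conn(c,i), conn(i,g)
round 2: derive conn(c,h) via R1 from conn(c,d), conn(d,h)
round 2: derive conn(c,j) via R1 from conn(c,d), conn(d,j)
round 2: derive conn(d,d) via R1 from conn(d,c), conn(c,d)
round 2: derive conn(d,i) via R1 from conn(d,c), conn(c,i)
round 2: derive conn(g,c) via R1 from conn(g,d), conn(d,c)
round 2: derive conn(g,h) via R1 from conn(g,d), conn(d,h)
round 2: derive conn(g,j) via R1 from conn(g,d), conn(d,j)
round 2: derive conn(h,g) via R1 from conn(h,i), conn(i,g)
round 2: derive conn(h,h) via R1 from conn(h,d), conn(d,h)
round 2: derive conn(h,j) via R1 from conn(h,d), conn(d,j)
round 2: derive conn(i,d) via R1 from conn(i,c), conn(c,d)
round 2: derive conn(i,i) via R1 from conn(i,c), conn(c,i)
round 2: derive conn(j,d) via R1 from conn(j,c), conn(c,d)
round 2: derive conn(j,i) via R1 from conn(j,c), conn(c,i)
round 2: derive anc(a,a) via R2 from conn(a,a)
round 2: derive anc(a,i) via R2 from conn(a,i)
round 2: derive anc(c,d) via R2 from conn(c,d)
round 2: derive anc(c,i) via R2 from conn(c,i)
round 2: derive anc(d,c) via R2 from conn(d,c)
round 2: derive anc(d,h) via R2 from conn(d,h)
round 2: derive anc(d,j) via R2 from conn(d,j)
round 2: derive anc(g,d) via R2 from conn(g,d)
round 2: derive anc(h,c) via R2 from conn(h,c)
round 2: derive anc(h,d) via R2 from conn(h,d)
round 2: derive anc(h,i) via R2 from conn(h,i)
round 2: derive anc(i,c) via R2 from conn(i,c)
round 2: derive anc(i,g) via R2 from conn(i,g)
round 2: derive anc(j,c) via R2 from conn(j,c)
round 3: derive conn(a,d) via R1 from conn(a,c), conn(c,d)
round 3: derive conn(a,h) via R1 from conn(a,c), conn(c,h)
round 3: derive conn(a,j) via R1 from conn(a,c), conn(c,j)
round 3: derive conn(d,g) via R1 from conn(d,c), conn(c,g)
round 3: derive conn(g,g) via R1 from conn(g,c), conn(c,g)
round 3: derive conn(g,i) via R1 from conn(g,c), conn(c,i)
round 3: derive conn(i,h) via R1 from conn(i,c), conn(c,h)
round 3: derive conn(i,j) via R1 from conn(i,c), conn(c,j)
round 3: derive conn(j,g) via R1 from conn(j,c), conn(c,g)
round 3: derive conn(j,h) via R1 from conn(j,c), conn(c,h)
round 3: derive conn(j,j) via R1 from conn(j,c), conn(c,j)
round 3: derive anc(a,c) via R2 from conn(a,c)
round 3: derive anc(a,g) via R2 from conn(a,g)
round 3: derive anc(c,c) via R2 from conn(c,c)
round 3: derive anc(c,g) via R2 from conn(c,g)
round 3: derive anc(c,h) via R2 from conn(c,h)
round 3: derive anc(c,j) via R2 from conn(c,j)
round 3: derive anc(d,d) via R2 from conn(d,d)
round 3: derive anc(d,i) via R2 from conn(d,i)
round 3: derive anc(g,c) via R2 from conn(g,c)
round 3: derive anc(g,h) via R2 from conn(g,h)
round 3: derive anc(g,j) via R2 from conn(g,j)
round 3: derive anc(h,g) via R2 from conn(h,g)
round 3: derive anc(h,h) via R2 from conn(h,h)
round 3: derive anc(h,j) via R2 from conn(h,j)
round 3: derive anc(i,d) via R2 from conn(i,d)
round 3: derive anc(i,i) via R2 from conn(i,i)
round 3: derive anc(j,d) via R2 from conn(j,d)
round 3: derive anc(j,i) via R2 from conn(j,i)
round 4: derive anc(a,d) via R2 from conn(a,d)
round 4: derive anc(a,h) via R2 from conn(a,h)
round 4: derive anc(a,j) via R2 from conn(a,j)
round 4: derive anc(d,g) via R2 from conn(d,g)
round 4: derive anc(g,g) via R2 from conn(g,g)
round 4: derive anc(g,i) via R2 from conn(g,i)
round 4: derive anc(i,h) via R2 from conn(i,h)
round 4: derive anc(i,j) via R2 from conn(i,j)
round 4: derive anc(j,g) via R2 from conn(j,g)
round 4: derive anc(j,h) via R2 from conn(j,h)
round 4: derive anc(j,j) via R2 from conn(j,j)

yes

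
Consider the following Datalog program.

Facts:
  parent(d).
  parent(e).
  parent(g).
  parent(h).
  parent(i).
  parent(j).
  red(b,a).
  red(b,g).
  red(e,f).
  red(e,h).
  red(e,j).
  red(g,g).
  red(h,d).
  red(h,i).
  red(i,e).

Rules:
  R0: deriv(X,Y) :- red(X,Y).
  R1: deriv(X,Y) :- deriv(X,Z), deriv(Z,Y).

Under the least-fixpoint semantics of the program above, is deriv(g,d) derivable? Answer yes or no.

no

round 1: derive deriv(b,a) via R0 from red(b,a)
round 1: derive deriv(b,g) via R0 from red(b,g)
round 1: derive deriv(e,f) via R0 from red(e,f)
round 1: derive deriv(e,h) via R0 from red(e,h)
round 1: derive deriv(e,j) via R0 from red(e,j)
round 1: derive deriv(g,g) via R0 from red(g,g)
round 1: derive deriv(h,d) via R0 from red(h,d)
round 1: derive deriv(h,i) via R0 from red(h,i)
round 1: derive deriv(i,e) via R0 from red(i,e)
round 2: derive deriv(e,d) via R1 from deriv(e,h), deriv(h,d)
round 2: derive deriv(e,i) via R1 from deriv(e,h), deriv(h,i)
round 2: derive deriv(h,e) via R1 from deriv(h,i), deriv(i,e)
round 2: derive deriv(i,f) via R1 from deriv(i,e), deriv(e,f)
round 2: derive deriv(i,h) via R1 from deriv(i,e), deriv(e,h)
round 2: derive deriv(i,j) via R1 from deriv(i,e), deriv(e,j)
round 3: derive deriv(e,e) via R1 from deriv(e,h), deriv(h,e)
round 3: derive deriv(h,f) via R1 from deriv(h,e), deriv(e,f)
round 3: derive deriv(h,h) via R1 from deriv(h,e), deriv(e,h)
round 3: derive deriv(h,j) via R1 from deriv(h,e), deriv(e,j)
round 3: derive deriv(i,d) via R1 from deriv(i,e), deriv(e,d)
round 3: derive deriv(i,i) via R1 from deriv(i,e), deriv(e,i)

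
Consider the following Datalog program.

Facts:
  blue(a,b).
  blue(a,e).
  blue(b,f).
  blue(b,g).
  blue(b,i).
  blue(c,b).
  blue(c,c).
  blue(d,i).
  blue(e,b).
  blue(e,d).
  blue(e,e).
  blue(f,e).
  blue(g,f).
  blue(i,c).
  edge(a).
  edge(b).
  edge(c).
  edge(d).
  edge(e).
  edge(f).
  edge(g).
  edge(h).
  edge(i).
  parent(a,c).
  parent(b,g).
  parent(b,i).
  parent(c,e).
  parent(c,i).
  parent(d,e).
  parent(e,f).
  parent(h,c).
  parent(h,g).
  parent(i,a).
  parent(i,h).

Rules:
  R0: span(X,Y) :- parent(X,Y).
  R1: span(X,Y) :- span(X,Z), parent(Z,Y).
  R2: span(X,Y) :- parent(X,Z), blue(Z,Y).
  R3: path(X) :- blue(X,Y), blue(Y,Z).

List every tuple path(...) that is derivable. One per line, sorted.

round 1: derive path(a) via R3 from blue(a,b), blue(b,f)
round 1: derive path(b) via R3 from blue(b,f), blue(f,e)
round 1: derive path(c) via R3 from blue(c,b), blue(b,f)
round 1: derive path(d) via R3 from blue(d,i), blue(i,c)
round 1: derive path(e) via R3 from blue(e,b), blue(b,f)
round 1: derive path(f) via R3 from blue(f,e), blue(e,b)
round 1: derive path(g) via R3 from blue(g,f), blue(f,e)
round 1: derive path(i) via R3 from blue(i,c), blue(c,b)

path(a)
path(b)
path(c)
path(d)
path(e)
path(f)
path(g)
path(i)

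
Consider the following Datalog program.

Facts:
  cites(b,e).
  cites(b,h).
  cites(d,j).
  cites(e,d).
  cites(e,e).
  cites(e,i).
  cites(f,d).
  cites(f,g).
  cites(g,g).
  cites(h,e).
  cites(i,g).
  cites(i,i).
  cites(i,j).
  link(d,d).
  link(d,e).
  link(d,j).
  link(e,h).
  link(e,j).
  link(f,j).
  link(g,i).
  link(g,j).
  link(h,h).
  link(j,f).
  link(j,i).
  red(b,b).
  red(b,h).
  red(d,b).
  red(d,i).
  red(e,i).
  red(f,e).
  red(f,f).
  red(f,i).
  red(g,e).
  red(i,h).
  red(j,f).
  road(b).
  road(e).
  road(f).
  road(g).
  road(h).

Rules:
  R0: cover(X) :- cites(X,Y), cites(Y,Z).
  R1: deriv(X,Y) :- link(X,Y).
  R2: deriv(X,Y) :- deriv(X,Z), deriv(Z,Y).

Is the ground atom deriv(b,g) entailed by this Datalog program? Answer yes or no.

no

round 1: derive deriv(d,d) via R1 from link(d,d)
round 1: derive deriv(d,e) via R1 from link(d,e)
round 1: derive deriv(d,j) via R1 from link(d,j)
round 1: derive deriv(e,h) via R1 from link(e,h)
round 1: derive deriv(e,j) via R1 from link(e,j)
round 1: derive deriv(f,j) via R1 from link(f,j)
round 1: derive deriv(g,i) via R1 from link(g,i)
round 1: derive deriv(g,j) via R1 from link(g,j)
round 1: derive deriv(h,h) via R1 from link(h,h)
round 1: derive deriv(j,f) via R1 from link(j,f)
round 1: derive deriv(j,i) via R1 from link(j,i)
round 2: derive deriv(d,f) via R2 from deriv(d,j), deriv(j,f)
round 2: derive deriv(d,h) via R2 from deriv(d,e), deriv(e,h)
round 2: derive deriv(d,i) via R2 from deriv(d,j), deriv(j,i)
round 2: derive deriv(e,f) via R2 from deriv(e,j), deriv(j,f)
round 2: derive deriv(e,i) via R2 from deriv(e,j), deriv(j,i)
round 2: derive deriv(f,f) via R2 from deriv(f,j), deriv(j,f)
round 2: derive deriv(f,i) via R2 from deriv(f,j), deriv(j,i)
round 2: derive deriv(g,f) via R2 from deriv(g,j), deriv(j,f)
round 2: derive deriv(j,j) via R2 from deriv(j,f), deriv(f,j)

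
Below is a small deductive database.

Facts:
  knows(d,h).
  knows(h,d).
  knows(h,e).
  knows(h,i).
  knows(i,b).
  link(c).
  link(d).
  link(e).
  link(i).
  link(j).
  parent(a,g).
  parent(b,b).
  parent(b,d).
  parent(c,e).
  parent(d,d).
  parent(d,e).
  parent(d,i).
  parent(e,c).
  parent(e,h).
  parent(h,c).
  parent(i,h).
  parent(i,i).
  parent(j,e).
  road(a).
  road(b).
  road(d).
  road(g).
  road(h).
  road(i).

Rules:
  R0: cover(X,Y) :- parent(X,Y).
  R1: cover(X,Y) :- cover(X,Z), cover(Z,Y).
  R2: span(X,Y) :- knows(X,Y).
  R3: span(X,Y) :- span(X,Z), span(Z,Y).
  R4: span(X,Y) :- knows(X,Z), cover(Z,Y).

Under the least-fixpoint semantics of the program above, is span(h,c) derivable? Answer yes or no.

round 1: derive cover(a,g) via R0 from parent(a,g)
round 1: derive cover(b,b) via R0 from parent(b,b)
round 1: derive cover(b,d) via R0 from parent(b,d)
round 1: derive cover(c,e) via R0 from parent(c,e)
round 1: derive cover(d,d) via R0 from parent(d,d)
round 1: derive cover(d,e) via R0 from parent(d,e)
round 1: derive cover(d,i) via R0 from parent(d,i)
round 1: derive cover(e,c) via R0 from parent(e,c)
round 1: derive cover(e,h) via R0 from parent(e,h)
round 1: derive cover(h,c) via R0 from parent(h,c)
round 1: derive cover(i,h) via R0 from parent(i,h)
round 1: derive cover(i,i) via R0 from parent(i,i)
round 1: derive cover(j,e) via R0 from parent(j,e)
round 1: derive span(d,h) via R2 from knows(d,h)
round 1: derive span(h,d) via R2 from knows(h,d)
round 1: derive span(h,e) via R2 from knows(h,e)
round 1: derive span(h,i) via R2 from knows(h,i)
round 1: derive span(i,b) via R2 from knows(i,b)
round 2: derive cover(b,e) via R1 from cover(b,d), cover(d,e)
round 2: derive cover(b,i) via R1 from cover(b,d), cover(d,i)
round 2: derive cover(c,c) via R1 from cover(c,e), cover(e,c)
round 2: derive cover(c,h) via R1 from cover(c,e), cover(e,h)
round 2: derive cover(d,c) via R1 from cover(d,e), cover(e,c)
round 2: derive cover(d,h) via R1 from cover(d,e), cover(e,h)
round 2: derive cover(e,e) via R1 from cover(e,c), cover(c,e)
round 2: derive cover(h,e) via R1 from cover(h,c), cover(c,e)
round 2: derive cover(i,c) via R1 from cover(i,h), cover(h,c)
round 2: derive cover(j,c) via R1 from cover(j,e), cover(e,c)
round 2: derive cover(j,h) via R1 from cover(j,e), cover(e,h)
round 2: derive span(d,d) via R3 from span(d,h), span(h,d)
round 2: derive span(d,e) via R3 from span(d,h), span(h,e)
round 2: derive span(d,i) via R3 from span(d,h), span(h,i)
round 2: derive span(h,b) via R3 from span(h,i), span(i,b)
round 2: derive span(h,h) via R3 from span(h,d), span(d,h)
round 2: derive span(d,c) via R4 from knows(d,h), cover(h,c)
round 2: derive span(h,c) via R4 from knows(h,e), cover(e,c)
round 2: derive span(i,d) via R4 from knows(i,b), cover(b,d)
round 3: derive cover(b,c) via R1 from cover(b,d), cover(d,c)
round 3: derive cover(b,h) via R1 from cover(b,d), cover(d,h)
round 3: derive cover(h,h) via R1 from cover(h,c), cover(c,h)
round 3: derive cover(i,e) via R1 from cover(i,c), cover(c,e)
round 3: derive span(d,b) via R3 from span(d,h), span(h,b)
round 3: derive span(i,c) via R3 from span(i,d), span(d,c)
round 3: derive span(i,e) via R3 from span(i,d), span(d,e)
round 3: derive span(i,h) via R3 from span(i,d), span(d,h)
round 3: derive span(i,i) via R3 from span(i,d), span(d,i)

yes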